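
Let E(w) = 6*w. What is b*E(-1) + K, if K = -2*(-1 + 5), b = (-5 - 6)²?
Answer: -734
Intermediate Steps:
b = 121 (b = (-11)² = 121)
K = -8 (K = -2*4 = -8)
b*E(-1) + K = 121*(6*(-1)) - 8 = 121*(-6) - 8 = -726 - 8 = -734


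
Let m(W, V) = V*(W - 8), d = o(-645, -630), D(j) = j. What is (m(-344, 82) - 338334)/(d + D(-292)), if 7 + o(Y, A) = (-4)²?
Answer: 367198/283 ≈ 1297.5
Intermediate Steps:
o(Y, A) = 9 (o(Y, A) = -7 + (-4)² = -7 + 16 = 9)
d = 9
m(W, V) = V*(-8 + W)
(m(-344, 82) - 338334)/(d + D(-292)) = (82*(-8 - 344) - 338334)/(9 - 292) = (82*(-352) - 338334)/(-283) = (-28864 - 338334)*(-1/283) = -367198*(-1/283) = 367198/283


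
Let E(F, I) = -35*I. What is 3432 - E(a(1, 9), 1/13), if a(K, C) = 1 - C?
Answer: 44651/13 ≈ 3434.7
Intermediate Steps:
3432 - E(a(1, 9), 1/13) = 3432 - (-35)/13 = 3432 - 1*(-35/13) = 3432 + 35/13 = 44651/13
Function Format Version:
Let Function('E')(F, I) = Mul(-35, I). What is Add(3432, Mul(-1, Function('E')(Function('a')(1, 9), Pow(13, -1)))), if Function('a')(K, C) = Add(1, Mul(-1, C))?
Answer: Rational(44651, 13) ≈ 3434.7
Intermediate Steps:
Add(3432, Mul(-1, Function('E')(Function('a')(1, 9), Pow(13, -1)))) = Add(3432, Mul(-1, Mul(-35, Pow(13, -1)))) = Add(3432, Mul(-1, Mul(-35, Rational(1, 13)))) = Add(3432, Mul(-1, Rational(-35, 13))) = Add(3432, Rational(35, 13)) = Rational(44651, 13)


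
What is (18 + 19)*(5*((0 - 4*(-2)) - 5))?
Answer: 555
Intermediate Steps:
(18 + 19)*(5*((0 - 4*(-2)) - 5)) = 37*(5*((0 + 8) - 5)) = 37*(5*(8 - 5)) = 37*(5*3) = 37*15 = 555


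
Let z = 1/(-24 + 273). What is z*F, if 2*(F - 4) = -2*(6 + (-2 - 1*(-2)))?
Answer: -2/249 ≈ -0.0080321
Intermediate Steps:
F = -2 (F = 4 + (-2*(6 + (-2 - 1*(-2))))/2 = 4 + (-2*(6 + (-2 + 2)))/2 = 4 + (-2*(6 + 0))/2 = 4 + (-2*6)/2 = 4 + (½)*(-12) = 4 - 6 = -2)
z = 1/249 ≈ 0.0040161
z*F = (1/249)*(-2) = -2/249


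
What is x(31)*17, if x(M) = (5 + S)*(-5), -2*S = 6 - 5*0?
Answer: -170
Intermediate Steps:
S = -3 (S = -(6 - 5*0)/2 = -(6 + 0)/2 = -½*6 = -3)
x(M) = -10 (x(M) = (5 - 3)*(-5) = 2*(-5) = -10)
x(31)*17 = -10*17 = -170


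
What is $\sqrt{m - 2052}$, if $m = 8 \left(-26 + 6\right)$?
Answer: $2 i \sqrt{553} \approx 47.032 i$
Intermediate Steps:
$m = -160$ ($m = 8 \left(-20\right) = -160$)
$\sqrt{m - 2052} = \sqrt{-160 - 2052} = \sqrt{-2212} = 2 i \sqrt{553}$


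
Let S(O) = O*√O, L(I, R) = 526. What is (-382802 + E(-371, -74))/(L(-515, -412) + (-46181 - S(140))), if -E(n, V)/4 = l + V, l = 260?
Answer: 3502158526/416327005 - 21478576*√35/416327005 ≈ 8.1068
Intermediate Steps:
E(n, V) = -1040 - 4*V (E(n, V) = -4*(260 + V) = -1040 - 4*V)
S(O) = O^(3/2)
(-382802 + E(-371, -74))/(L(-515, -412) + (-46181 - S(140))) = (-382802 + (-1040 - 4*(-74)))/(526 + (-46181 - 140^(3/2))) = (-382802 + (-1040 + 296))/(526 + (-46181 - 280*√35)) = (-382802 - 744)/(526 + (-46181 - 280*√35)) = -383546/(-45655 - 280*√35)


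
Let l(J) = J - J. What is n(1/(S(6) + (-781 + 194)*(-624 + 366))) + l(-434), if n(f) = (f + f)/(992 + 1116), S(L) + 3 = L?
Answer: 1/159627246 ≈ 6.2646e-9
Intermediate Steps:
S(L) = -3 + L
l(J) = 0
n(f) = f/1054 (n(f) = (2*f)/2108 = (2*f)*(1/2108) = f/1054)
n(1/(S(6) + (-781 + 194)*(-624 + 366))) + l(-434) = 1/(1054*((-3 + 6) + (-781 + 194)*(-624 + 366))) + 0 = 1/(1054*(3 - 587*(-258))) + 0 = 1/(1054*(3 + 151446)) + 0 = (1/1054)/151449 + 0 = (1/1054)*(1/151449) + 0 = 1/159627246 + 0 = 1/159627246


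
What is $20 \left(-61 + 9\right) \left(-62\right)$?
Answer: $64480$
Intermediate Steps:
$20 \left(-61 + 9\right) \left(-62\right) = 20 \left(\left(-52\right) \left(-62\right)\right) = 20 \cdot 3224 = 64480$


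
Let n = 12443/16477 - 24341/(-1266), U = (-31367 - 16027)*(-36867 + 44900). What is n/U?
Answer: -416819495/7941690877231764 ≈ -5.2485e-8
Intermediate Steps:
U = -380716002 (U = -47394*8033 = -380716002)
n = 416819495/20859882 (n = 12443*(1/16477) - 24341*(-1/1266) = 12443/16477 + 24341/1266 = 416819495/20859882 ≈ 19.982)
n/U = (416819495/20859882)/(-380716002) = (416819495/20859882)*(-1/380716002) = -416819495/7941690877231764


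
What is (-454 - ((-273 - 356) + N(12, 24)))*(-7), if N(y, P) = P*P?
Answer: 2807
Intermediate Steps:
N(y, P) = P²
(-454 - ((-273 - 356) + N(12, 24)))*(-7) = (-454 - ((-273 - 356) + 24²))*(-7) = (-454 - (-629 + 576))*(-7) = (-454 - 1*(-53))*(-7) = (-454 + 53)*(-7) = -401*(-7) = 2807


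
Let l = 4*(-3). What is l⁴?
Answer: 20736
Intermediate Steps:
l = -12
l⁴ = (-12)⁴ = 20736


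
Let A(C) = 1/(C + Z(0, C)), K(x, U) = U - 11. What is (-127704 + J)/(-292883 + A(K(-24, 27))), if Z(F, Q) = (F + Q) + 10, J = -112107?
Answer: 10072062/12301085 ≈ 0.81879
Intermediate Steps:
K(x, U) = -11 + U
Z(F, Q) = 10 + F + Q
A(C) = 1/(10 + 2*C) (A(C) = 1/(C + (10 + 0 + C)) = 1/(C + (10 + C)) = 1/(10 + 2*C))
(-127704 + J)/(-292883 + A(K(-24, 27))) = (-127704 - 112107)/(-292883 + 1/(2*(5 + (-11 + 27)))) = -239811/(-292883 + 1/(2*(5 + 16))) = -239811/(-292883 + (1/2)/21) = -239811/(-292883 + (1/2)*(1/21)) = -239811/(-292883 + 1/42) = -239811/(-12301085/42) = -239811*(-42/12301085) = 10072062/12301085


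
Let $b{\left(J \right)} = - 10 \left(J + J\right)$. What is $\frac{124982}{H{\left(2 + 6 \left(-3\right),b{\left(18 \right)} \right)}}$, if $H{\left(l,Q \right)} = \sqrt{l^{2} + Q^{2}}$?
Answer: $\frac{62491 \sqrt{2029}}{8116} \approx 346.83$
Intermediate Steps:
$b{\left(J \right)} = - 20 J$ ($b{\left(J \right)} = - 10 \cdot 2 J = - 20 J$)
$H{\left(l,Q \right)} = \sqrt{Q^{2} + l^{2}}$
$\frac{124982}{H{\left(2 + 6 \left(-3\right),b{\left(18 \right)} \right)}} = \frac{124982}{\sqrt{\left(\left(-20\right) 18\right)^{2} + \left(2 + 6 \left(-3\right)\right)^{2}}} = \frac{124982}{\sqrt{\left(-360\right)^{2} + \left(2 - 18\right)^{2}}} = \frac{124982}{\sqrt{129600 + \left(-16\right)^{2}}} = \frac{124982}{\sqrt{129600 + 256}} = \frac{124982}{\sqrt{129856}} = \frac{124982}{8 \sqrt{2029}} = 124982 \frac{\sqrt{2029}}{16232} = \frac{62491 \sqrt{2029}}{8116}$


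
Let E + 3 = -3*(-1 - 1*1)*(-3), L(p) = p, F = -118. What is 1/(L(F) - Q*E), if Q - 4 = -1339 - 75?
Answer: -1/29728 ≈ -3.3638e-5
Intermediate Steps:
E = -21 (E = -3 - 3*(-1 - 1*1)*(-3) = -3 - 3*(-1 - 1)*(-3) = -3 - 3*(-2)*(-3) = -3 + 6*(-3) = -3 - 18 = -21)
Q = -1410 (Q = 4 + (-1339 - 75) = 4 - 1414 = -1410)
1/(L(F) - Q*E) = 1/(-118 - (-1410)*(-21)) = 1/(-118 - 1*29610) = 1/(-118 - 29610) = 1/(-29728) = -1/29728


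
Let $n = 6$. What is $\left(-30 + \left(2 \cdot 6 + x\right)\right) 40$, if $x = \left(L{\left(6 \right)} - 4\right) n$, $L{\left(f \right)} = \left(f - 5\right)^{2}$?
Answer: $-1440$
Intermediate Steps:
$L{\left(f \right)} = \left(-5 + f\right)^{2}$
$x = -18$ ($x = \left(\left(-5 + 6\right)^{2} - 4\right) 6 = \left(1^{2} - 4\right) 6 = \left(1 - 4\right) 6 = \left(-3\right) 6 = -18$)
$\left(-30 + \left(2 \cdot 6 + x\right)\right) 40 = \left(-30 + \left(2 \cdot 6 - 18\right)\right) 40 = \left(-30 + \left(12 - 18\right)\right) 40 = \left(-30 - 6\right) 40 = \left(-36\right) 40 = -1440$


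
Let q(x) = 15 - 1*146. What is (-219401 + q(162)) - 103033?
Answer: -322565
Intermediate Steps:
q(x) = -131 (q(x) = 15 - 146 = -131)
(-219401 + q(162)) - 103033 = (-219401 - 131) - 103033 = -219532 - 103033 = -322565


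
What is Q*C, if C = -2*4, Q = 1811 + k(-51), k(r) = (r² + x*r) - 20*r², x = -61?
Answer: 355976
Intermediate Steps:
k(r) = -61*r - 19*r² (k(r) = (r² - 61*r) - 20*r² = -61*r - 19*r²)
Q = -44497 (Q = 1811 - 1*(-51)*(61 + 19*(-51)) = 1811 - 1*(-51)*(61 - 969) = 1811 - 1*(-51)*(-908) = 1811 - 46308 = -44497)
C = -8
Q*C = -44497*(-8) = 355976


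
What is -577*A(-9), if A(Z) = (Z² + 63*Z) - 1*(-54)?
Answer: 249264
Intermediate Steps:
A(Z) = 54 + Z² + 63*Z (A(Z) = (Z² + 63*Z) + 54 = 54 + Z² + 63*Z)
-577*A(-9) = -577*(54 + (-9)² + 63*(-9)) = -577*(54 + 81 - 567) = -577*(-432) = 249264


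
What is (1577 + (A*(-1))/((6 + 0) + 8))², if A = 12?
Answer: 121727089/49 ≈ 2.4842e+6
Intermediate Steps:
(1577 + (A*(-1))/((6 + 0) + 8))² = (1577 + (12*(-1))/((6 + 0) + 8))² = (1577 - 12/(6 + 8))² = (1577 - 12/14)² = (1577 - 12*1/14)² = (1577 - 6/7)² = (11033/7)² = 121727089/49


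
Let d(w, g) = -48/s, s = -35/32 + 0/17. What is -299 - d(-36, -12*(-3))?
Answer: -12001/35 ≈ -342.89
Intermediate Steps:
s = -35/32 (s = -35*1/32 + 0*(1/17) = -35/32 + 0 = -35/32 ≈ -1.0938)
d(w, g) = 1536/35 (d(w, g) = -48/(-35/32) = -48*(-32/35) = 1536/35)
-299 - d(-36, -12*(-3)) = -299 - 1*1536/35 = -299 - 1536/35 = -12001/35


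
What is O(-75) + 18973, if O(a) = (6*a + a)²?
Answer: 294598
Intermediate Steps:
O(a) = 49*a² (O(a) = (7*a)² = 49*a²)
O(-75) + 18973 = 49*(-75)² + 18973 = 49*5625 + 18973 = 275625 + 18973 = 294598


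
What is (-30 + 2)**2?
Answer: 784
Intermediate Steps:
(-30 + 2)**2 = (-28)**2 = 784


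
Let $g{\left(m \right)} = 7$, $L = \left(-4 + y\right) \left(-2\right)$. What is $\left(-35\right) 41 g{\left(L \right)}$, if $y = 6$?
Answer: $-10045$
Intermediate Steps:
$L = -4$ ($L = \left(-4 + 6\right) \left(-2\right) = 2 \left(-2\right) = -4$)
$\left(-35\right) 41 g{\left(L \right)} = \left(-35\right) 41 \cdot 7 = \left(-1435\right) 7 = -10045$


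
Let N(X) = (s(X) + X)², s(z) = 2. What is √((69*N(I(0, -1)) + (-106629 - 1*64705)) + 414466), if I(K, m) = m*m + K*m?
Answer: √243753 ≈ 493.71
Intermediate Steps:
I(K, m) = m² + K*m
N(X) = (2 + X)²
√((69*N(I(0, -1)) + (-106629 - 1*64705)) + 414466) = √((69*(2 - (0 - 1))² + (-106629 - 1*64705)) + 414466) = √((69*(2 - 1*(-1))² + (-106629 - 64705)) + 414466) = √((69*(2 + 1)² - 171334) + 414466) = √((69*3² - 171334) + 414466) = √((69*9 - 171334) + 414466) = √((621 - 171334) + 414466) = √(-170713 + 414466) = √243753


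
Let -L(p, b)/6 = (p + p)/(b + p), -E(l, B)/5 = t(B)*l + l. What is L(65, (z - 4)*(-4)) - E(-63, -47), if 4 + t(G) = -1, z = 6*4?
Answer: 1312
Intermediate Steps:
z = 24
t(G) = -5 (t(G) = -4 - 1 = -5)
E(l, B) = 20*l (E(l, B) = -5*(-5*l + l) = -(-20)*l = 20*l)
L(p, b) = -12*p/(b + p) (L(p, b) = -6*(p + p)/(b + p) = -6*2*p/(b + p) = -12*p/(b + p))
L(65, (z - 4)*(-4)) - E(-63, -47) = -12*65/((24 - 4)*(-4) + 65) - 20*(-63) = -12*65/(20*(-4) + 65) - 1*(-1260) = -12*65/(-80 + 65) + 1260 = -12*65/(-15) + 1260 = -12*65*(-1/15) + 1260 = 52 + 1260 = 1312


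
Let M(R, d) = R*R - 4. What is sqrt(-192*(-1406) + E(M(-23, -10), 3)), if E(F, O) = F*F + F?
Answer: 9*sqrt(6742) ≈ 738.99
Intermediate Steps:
M(R, d) = -4 + R**2 (M(R, d) = R**2 - 4 = -4 + R**2)
E(F, O) = F + F**2 (E(F, O) = F**2 + F = F + F**2)
sqrt(-192*(-1406) + E(M(-23, -10), 3)) = sqrt(-192*(-1406) + (-4 + (-23)**2)*(1 + (-4 + (-23)**2))) = sqrt(269952 + (-4 + 529)*(1 + (-4 + 529))) = sqrt(269952 + 525*(1 + 525)) = sqrt(269952 + 525*526) = sqrt(269952 + 276150) = sqrt(546102) = 9*sqrt(6742)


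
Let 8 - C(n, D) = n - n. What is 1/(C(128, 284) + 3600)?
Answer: 1/3608 ≈ 0.00027716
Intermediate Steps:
C(n, D) = 8 (C(n, D) = 8 - (n - n) = 8 - 1*0 = 8 + 0 = 8)
1/(C(128, 284) + 3600) = 1/(8 + 3600) = 1/3608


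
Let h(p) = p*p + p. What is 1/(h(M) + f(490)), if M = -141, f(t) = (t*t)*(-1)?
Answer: -1/220360 ≈ -4.5380e-6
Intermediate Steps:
f(t) = -t² (f(t) = t²*(-1) = -t²)
h(p) = p + p² (h(p) = p² + p = p + p²)
1/(h(M) + f(490)) = 1/(-141*(1 - 141) - 1*490²) = 1/(-141*(-140) - 1*240100) = 1/(19740 - 240100) = 1/(-220360) = -1/220360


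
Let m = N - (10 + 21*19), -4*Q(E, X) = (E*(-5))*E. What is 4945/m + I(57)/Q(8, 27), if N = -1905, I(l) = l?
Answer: -131851/92560 ≈ -1.4245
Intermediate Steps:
Q(E, X) = 5*E²/4 (Q(E, X) = -E*(-5)*E/4 = -(-5*E)*E/4 = -(-5)*E²/4 = 5*E²/4)
m = -2314 (m = -1905 - (10 + 21*19) = -1905 - (10 + 399) = -1905 - 1*409 = -1905 - 409 = -2314)
4945/m + I(57)/Q(8, 27) = 4945/(-2314) + 57/(((5/4)*8²)) = 4945*(-1/2314) + 57/(((5/4)*64)) = -4945/2314 + 57/80 = -131851/92560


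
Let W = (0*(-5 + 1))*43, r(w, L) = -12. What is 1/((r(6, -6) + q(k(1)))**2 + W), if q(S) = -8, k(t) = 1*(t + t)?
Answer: 1/400 ≈ 0.0025000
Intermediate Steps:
k(t) = 2*t (k(t) = 1*(2*t) = 2*t)
W = 0 (W = (0*(-4))*43 = 0*43 = 0)
1/((r(6, -6) + q(k(1)))**2 + W) = 1/((-12 - 8)**2 + 0) = 1/((-20)**2 + 0) = 1/(400 + 0) = 1/400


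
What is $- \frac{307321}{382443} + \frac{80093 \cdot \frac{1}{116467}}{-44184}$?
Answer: $- \frac{40551223431233}{50462647095336} \approx -0.80359$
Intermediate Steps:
$- \frac{307321}{382443} + \frac{80093 \cdot \frac{1}{116467}}{-44184} = \left(-307321\right) \frac{1}{382443} + 80093 \cdot \frac{1}{116467} \left(- \frac{1}{44184}\right) = - \frac{307321}{382443} + \frac{6161}{8959} \left(- \frac{1}{44184}\right) = - \frac{307321}{382443} - \frac{6161}{395844456} = - \frac{40551223431233}{50462647095336}$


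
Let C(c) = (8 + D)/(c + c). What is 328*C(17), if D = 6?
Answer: 2296/17 ≈ 135.06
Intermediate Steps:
C(c) = 7/c (C(c) = (8 + 6)/(c + c) = 14/((2*c)) = 14*(1/(2*c)) = 7/c)
328*C(17) = 328*(7/17) = 2296/17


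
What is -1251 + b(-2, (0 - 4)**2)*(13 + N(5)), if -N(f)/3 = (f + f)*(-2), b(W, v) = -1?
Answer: -1324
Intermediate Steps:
N(f) = 12*f (N(f) = -3*(f + f)*(-2) = -3*2*f*(-2) = -(-12)*f = 12*f)
-1251 + b(-2, (0 - 4)**2)*(13 + N(5)) = -1251 - (13 + 12*5) = -1251 - (13 + 60) = -1251 - 1*73 = -1251 - 73 = -1324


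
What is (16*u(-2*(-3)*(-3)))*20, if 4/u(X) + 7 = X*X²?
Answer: -1280/5839 ≈ -0.21922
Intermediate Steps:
u(X) = 4/(-7 + X³) (u(X) = 4/(-7 + X*X²) = 4/(-7 + X³))
(16*u(-2*(-3)*(-3)))*20 = (16*(4/(-7 + (-2*(-3)*(-3))³)))*20 = (16*(4/(-7 + (6*(-3))³)))*20 = (16*(4/(-7 + (-18)³)))*20 = (16*(4/(-7 - 5832)))*20 = (16*(4/(-5839)))*20 = (16*(4*(-1/5839)))*20 = (16*(-4/5839))*20 = -64/5839*20 = -1280/5839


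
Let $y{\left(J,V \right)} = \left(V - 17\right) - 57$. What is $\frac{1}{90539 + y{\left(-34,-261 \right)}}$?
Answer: $\frac{1}{90204} \approx 1.1086 \cdot 10^{-5}$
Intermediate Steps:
$y{\left(J,V \right)} = -74 + V$ ($y{\left(J,V \right)} = \left(-17 + V\right) - 57 = -74 + V$)
$\frac{1}{90539 + y{\left(-34,-261 \right)}} = \frac{1}{90539 - 335} = \frac{1}{90204}$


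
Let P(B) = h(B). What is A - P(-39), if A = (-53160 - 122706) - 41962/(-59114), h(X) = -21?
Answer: -5197429684/29557 ≈ -1.7584e+5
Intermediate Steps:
P(B) = -21
A = -5198050381/29557 (A = -175866 - 41962*(-1/59114) = -175866 + 20981/29557 = -5198050381/29557 ≈ -1.7587e+5)
A - P(-39) = -5198050381/29557 - 1*(-21) = -5198050381/29557 + 21 = -5197429684/29557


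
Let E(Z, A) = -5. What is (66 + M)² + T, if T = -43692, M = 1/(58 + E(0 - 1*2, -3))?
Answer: -110487827/2809 ≈ -39334.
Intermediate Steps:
M = 1/53 (M = 1/(58 - 5) = 1/53 ≈ 0.018868)
(66 + M)² + T = (66 + 1/53)² - 43692 = (3499/53)² - 43692 = 12243001/2809 - 43692 = -110487827/2809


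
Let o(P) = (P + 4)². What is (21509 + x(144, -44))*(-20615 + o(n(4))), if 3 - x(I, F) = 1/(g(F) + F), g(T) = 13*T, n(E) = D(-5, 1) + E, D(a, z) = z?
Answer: -136052051931/308 ≈ -4.4173e+8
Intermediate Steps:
n(E) = 1 + E
x(I, F) = 3 - 1/(14*F) (x(I, F) = 3 - 1/(13*F + F) = 3 - 1/(14*F))
o(P) = (4 + P)²
(21509 + x(144, -44))*(-20615 + o(n(4))) = (21509 + (3 - 1/14/(-44)))*(-20615 + (4 + (1 + 4))²) = (21509 + (3 - 1/14*(-1/44)))*(-20615 + (4 + 5)²) = (21509 + (3 + 1/616))*(-20615 + 9²) = (21509 + 1849/616)*(-20615 + 81) = (13251393/616)*(-20534) = -136052051931/308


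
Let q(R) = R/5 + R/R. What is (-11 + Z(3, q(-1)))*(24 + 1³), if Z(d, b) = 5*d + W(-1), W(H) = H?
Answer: 75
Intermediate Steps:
q(R) = 1 + R/5 (q(R) = R*(⅕) + 1 = R/5 + 1 = 1 + R/5)
Z(d, b) = -1 + 5*d (Z(d, b) = 5*d - 1 = -1 + 5*d)
(-11 + Z(3, q(-1)))*(24 + 1³) = (-11 + (-1 + 5*3))*(24 + 1³) = (-11 + (-1 + 15))*(24 + 1) = (-11 + 14)*25 = 3*25 = 75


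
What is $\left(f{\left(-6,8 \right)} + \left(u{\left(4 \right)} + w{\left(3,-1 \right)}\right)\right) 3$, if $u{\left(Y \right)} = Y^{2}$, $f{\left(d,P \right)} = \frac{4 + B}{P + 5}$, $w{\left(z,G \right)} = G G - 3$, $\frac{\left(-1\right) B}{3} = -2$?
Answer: $\frac{576}{13} \approx 44.308$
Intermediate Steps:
$B = 6$ ($B = \left(-3\right) \left(-2\right) = 6$)
$w{\left(z,G \right)} = -3 + G^{2}$ ($w{\left(z,G \right)} = G^{2} - 3 = -3 + G^{2}$)
$f{\left(d,P \right)} = \frac{10}{5 + P}$ ($f{\left(d,P \right)} = \frac{4 + 6}{P + 5} = \frac{10}{5 + P}$)
$\left(f{\left(-6,8 \right)} + \left(u{\left(4 \right)} + w{\left(3,-1 \right)}\right)\right) 3 = \left(\frac{10}{5 + 8} - \left(3 - 1 - 16\right)\right) 3 = \left(\frac{10}{13} + \left(16 + \left(-3 + 1\right)\right)\right) 3 = \left(10 \cdot \frac{1}{13} + \left(16 - 2\right)\right) 3 = \left(\frac{10}{13} + 14\right) 3 = \frac{192}{13} \cdot 3 = \frac{576}{13}$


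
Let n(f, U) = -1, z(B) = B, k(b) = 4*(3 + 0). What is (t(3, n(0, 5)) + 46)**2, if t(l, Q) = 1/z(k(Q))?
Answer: 305809/144 ≈ 2123.7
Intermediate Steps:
k(b) = 12 (k(b) = 4*3 = 12)
t(l, Q) = 1/12
(t(3, n(0, 5)) + 46)**2 = (1/12 + 46)**2 = (553/12)**2 = 305809/144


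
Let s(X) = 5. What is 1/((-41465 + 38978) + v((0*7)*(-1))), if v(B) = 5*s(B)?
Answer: -1/2462 ≈ -0.00040617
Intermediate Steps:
v(B) = 25 (v(B) = 5*5 = 25)
1/((-41465 + 38978) + v((0*7)*(-1))) = 1/((-41465 + 38978) + 25) = 1/(-2487 + 25) = 1/(-2462) = -1/2462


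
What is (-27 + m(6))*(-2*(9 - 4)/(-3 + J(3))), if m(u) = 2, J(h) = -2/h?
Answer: -750/11 ≈ -68.182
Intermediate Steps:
(-27 + m(6))*(-2*(9 - 4)/(-3 + J(3))) = (-27 + 2)*(-2*(9 - 4)/(-3 - 2/3)) = -(-50)*5/(-3 - 2*1/3) = -(-50)*5/(-3 - 2/3) = -(-50)*5/(-11/3) = -(-50)*5*(-3/11) = -(-50)*(-15)/11 = -25*30/11 = -750/11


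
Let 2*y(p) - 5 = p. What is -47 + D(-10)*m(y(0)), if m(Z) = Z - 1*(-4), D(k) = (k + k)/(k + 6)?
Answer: -29/2 ≈ -14.500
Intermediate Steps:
y(p) = 5/2 + p/2
D(k) = 2*k/(6 + k) (D(k) = (2*k)/(6 + k) = 2*k/(6 + k))
m(Z) = 4 + Z (m(Z) = Z + 4 = 4 + Z)
-47 + D(-10)*m(y(0)) = -47 + (2*(-10)/(6 - 10))*(4 + (5/2 + (1/2)*0)) = -47 + (2*(-10)/(-4))*(4 + (5/2 + 0)) = -47 + (2*(-10)*(-1/4))*(4 + 5/2) = -47 + 5*(13/2) = -47 + 65/2 = -29/2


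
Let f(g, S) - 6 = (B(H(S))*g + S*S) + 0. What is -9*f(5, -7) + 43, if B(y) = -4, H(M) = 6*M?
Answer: -272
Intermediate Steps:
f(g, S) = 6 + S² - 4*g (f(g, S) = 6 + ((-4*g + S*S) + 0) = 6 + ((-4*g + S²) + 0) = 6 + ((S² - 4*g) + 0) = 6 + (S² - 4*g) = 6 + S² - 4*g)
-9*f(5, -7) + 43 = -9*(6 + (-7)² - 4*5) + 43 = -9*(6 + 49 - 20) + 43 = -9*35 + 43 = -315 + 43 = -272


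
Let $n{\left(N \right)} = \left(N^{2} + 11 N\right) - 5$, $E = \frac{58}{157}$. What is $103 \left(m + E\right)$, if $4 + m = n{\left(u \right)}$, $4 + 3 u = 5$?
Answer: $- \frac{706271}{1413} \approx -499.84$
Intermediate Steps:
$E = \frac{58}{157}$ ($E = 58 \cdot \frac{1}{157} = \frac{58}{157} \approx 0.36943$)
$u = \frac{1}{3}$ ($u = - \frac{4}{3} + \frac{1}{3} \cdot 5 = - \frac{4}{3} + \frac{5}{3} = \frac{1}{3} \approx 0.33333$)
$n{\left(N \right)} = -5 + N^{2} + 11 N$
$m = - \frac{47}{9}$ ($m = -4 + \left(-5 + \left(\frac{1}{3}\right)^{2} + 11 \cdot \frac{1}{3}\right) = -4 + \left(-5 + \frac{1}{9} + \frac{11}{3}\right) = -4 - \frac{11}{9} = - \frac{47}{9} \approx -5.2222$)
$103 \left(m + E\right) = 103 \left(- \frac{47}{9} + \frac{58}{157}\right) = 103 \left(- \frac{6857}{1413}\right) = - \frac{706271}{1413}$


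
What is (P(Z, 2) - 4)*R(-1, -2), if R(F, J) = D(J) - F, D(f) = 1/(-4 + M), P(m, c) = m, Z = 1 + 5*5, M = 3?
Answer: 0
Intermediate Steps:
Z = 26 (Z = 1 + 25 = 26)
D(f) = -1 (D(f) = 1/(-4 + 3) = 1/(-1) = -1)
R(F, J) = -1 - F
(P(Z, 2) - 4)*R(-1, -2) = (26 - 4)*(-1 - 1*(-1)) = 22*(-1 + 1) = 22*0 = 0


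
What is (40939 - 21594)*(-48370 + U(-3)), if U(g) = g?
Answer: -935775685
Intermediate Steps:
(40939 - 21594)*(-48370 + U(-3)) = (40939 - 21594)*(-48370 - 3) = 19345*(-48373) = -935775685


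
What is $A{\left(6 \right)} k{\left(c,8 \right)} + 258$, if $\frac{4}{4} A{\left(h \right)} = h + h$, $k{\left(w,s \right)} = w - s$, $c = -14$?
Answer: $-6$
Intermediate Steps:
$A{\left(h \right)} = 2 h$ ($A{\left(h \right)} = h + h = 2 h$)
$A{\left(6 \right)} k{\left(c,8 \right)} + 258 = 2 \cdot 6 \left(-14 - 8\right) + 258 = 12 \left(-14 - 8\right) + 258 = 12 \left(-22\right) + 258 = -264 + 258 = -6$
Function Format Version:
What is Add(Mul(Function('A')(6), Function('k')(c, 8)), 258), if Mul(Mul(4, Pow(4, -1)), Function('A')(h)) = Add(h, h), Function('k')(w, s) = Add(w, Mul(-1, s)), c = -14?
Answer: -6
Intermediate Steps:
Function('A')(h) = Mul(2, h) (Function('A')(h) = Add(h, h) = Mul(2, h))
Add(Mul(Function('A')(6), Function('k')(c, 8)), 258) = Add(Mul(Mul(2, 6), Add(-14, Mul(-1, 8))), 258) = Add(Mul(12, Add(-14, -8)), 258) = Add(Mul(12, -22), 258) = Add(-264, 258) = -6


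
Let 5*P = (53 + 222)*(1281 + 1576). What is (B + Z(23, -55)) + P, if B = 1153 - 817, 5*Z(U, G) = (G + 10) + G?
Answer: 157451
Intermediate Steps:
Z(U, G) = 2 + 2*G/5 (Z(U, G) = ((G + 10) + G)/5 = ((10 + G) + G)/5 = (10 + 2*G)/5 = 2 + 2*G/5)
B = 336
P = 157135 (P = ((53 + 222)*(1281 + 1576))/5 = (275*2857)/5 = (⅕)*785675 = 157135)
(B + Z(23, -55)) + P = (336 + (2 + (⅖)*(-55))) + 157135 = (336 + (2 - 22)) + 157135 = (336 - 20) + 157135 = 316 + 157135 = 157451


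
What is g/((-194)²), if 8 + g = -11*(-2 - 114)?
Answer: 317/9409 ≈ 0.033691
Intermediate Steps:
g = 1268 (g = -8 - 11*(-2 - 114) = -8 - 11*(-116) = -8 + 1276 = 1268)
g/((-194)²) = 1268/((-194)²) = 1268/37636 = 1268*(1/37636) = 317/9409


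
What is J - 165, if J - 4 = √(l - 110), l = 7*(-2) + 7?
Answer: -161 + 3*I*√13 ≈ -161.0 + 10.817*I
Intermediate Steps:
l = -7 (l = -14 + 7 = -7)
J = 4 + 3*I*√13 (J = 4 + √(-7 - 110) = 4 + √(-117) = 4 + 3*I*√13 ≈ 4.0 + 10.817*I)
J - 165 = (4 + 3*I*√13) - 165 = -161 + 3*I*√13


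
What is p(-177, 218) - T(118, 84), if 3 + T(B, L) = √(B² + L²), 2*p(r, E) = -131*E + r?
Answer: -28729/2 - 2*√5245 ≈ -14509.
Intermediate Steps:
p(r, E) = r/2 - 131*E/2 (p(r, E) = (-131*E + r)/2 = (r - 131*E)/2 = r/2 - 131*E/2)
T(B, L) = -3 + √(B² + L²)
p(-177, 218) - T(118, 84) = ((½)*(-177) - 131/2*218) - (-3 + √(118² + 84²)) = (-177/2 - 14279) - (-3 + √(13924 + 7056)) = -28735/2 - (-3 + √20980) = -28735/2 - (-3 + 2*√5245) = -28735/2 + (3 - 2*√5245) = -28729/2 - 2*√5245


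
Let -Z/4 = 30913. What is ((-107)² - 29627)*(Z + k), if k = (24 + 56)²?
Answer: 2131406856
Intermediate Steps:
Z = -123652 (Z = -4*30913 = -123652)
k = 6400 (k = 80² = 6400)
((-107)² - 29627)*(Z + k) = ((-107)² - 29627)*(-123652 + 6400) = (11449 - 29627)*(-117252) = -18178*(-117252) = 2131406856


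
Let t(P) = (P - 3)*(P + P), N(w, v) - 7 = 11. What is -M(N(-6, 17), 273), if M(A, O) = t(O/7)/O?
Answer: -72/7 ≈ -10.286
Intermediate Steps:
N(w, v) = 18 (N(w, v) = 7 + 11 = 18)
t(P) = 2*P*(-3 + P) (t(P) = (-3 + P)*(2*P) = 2*P*(-3 + P))
M(A, O) = -6/7 + 2*O/49 (M(A, O) = (2*(O/7)*(-3 + O/7))/O = (2*O*(-3 + O/7)/7)/O = -6/7 + 2*O/49)
-M(N(-6, 17), 273) = -(-6/7 + (2/49)*273) = -(-6/7 + 78/7) = -1*72/7 = -72/7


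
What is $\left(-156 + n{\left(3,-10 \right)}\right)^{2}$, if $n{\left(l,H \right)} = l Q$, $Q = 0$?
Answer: $24336$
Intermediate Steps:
$n{\left(l,H \right)} = 0$ ($n{\left(l,H \right)} = l 0 = 0$)
$\left(-156 + n{\left(3,-10 \right)}\right)^{2} = \left(-156 + 0\right)^{2} = \left(-156\right)^{2} = 24336$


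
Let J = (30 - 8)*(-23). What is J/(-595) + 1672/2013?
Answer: 183038/108885 ≈ 1.6810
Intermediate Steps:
J = -506 (J = 22*(-23) = -506)
J/(-595) + 1672/2013 = -506/(-595) + 1672/2013 = -506*(-1/595) + 1672*(1/2013) = 506/595 + 152/183 = 183038/108885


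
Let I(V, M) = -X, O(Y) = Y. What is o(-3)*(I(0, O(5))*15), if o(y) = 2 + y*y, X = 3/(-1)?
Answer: 495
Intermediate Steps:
X = -3 (X = 3*(-1) = -3)
o(y) = 2 + y²
I(V, M) = 3 (I(V, M) = -1*(-3) = 3)
o(-3)*(I(0, O(5))*15) = (2 + (-3)²)*(3*15) = (2 + 9)*45 = 11*45 = 495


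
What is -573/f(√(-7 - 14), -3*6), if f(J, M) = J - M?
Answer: -3438/115 + 191*I*√21/115 ≈ -29.896 + 7.6111*I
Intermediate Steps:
-573/f(√(-7 - 14), -3*6) = -573/(√(-7 - 14) - (-3)*6) = -573/(√(-21) - 1*(-18)) = -573/(I*√21 + 18) = -573/(18 + I*√21)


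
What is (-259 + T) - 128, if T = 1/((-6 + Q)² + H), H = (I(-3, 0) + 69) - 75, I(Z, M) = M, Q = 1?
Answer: -7352/19 ≈ -386.95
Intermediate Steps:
H = -6 (H = (0 + 69) - 75 = 69 - 75 = -6)
T = 1/19 (T = 1/((-6 + 1)² - 6) = 1/((-5)² - 6) = 1/(25 - 6) = 1/19 ≈ 0.052632)
(-259 + T) - 128 = (-259 + 1/19) - 128 = -4920/19 - 128 = -7352/19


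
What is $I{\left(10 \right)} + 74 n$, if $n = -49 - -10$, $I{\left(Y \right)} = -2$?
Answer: $-2888$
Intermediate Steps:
$n = -39$ ($n = -49 + 10 = -39$)
$I{\left(10 \right)} + 74 n = -2 + 74 \left(-39\right) = -2 - 2886 = -2888$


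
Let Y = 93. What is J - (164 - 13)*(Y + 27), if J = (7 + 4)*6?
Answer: -18054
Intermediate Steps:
J = 66 (J = 11*6 = 66)
J - (164 - 13)*(Y + 27) = 66 - (164 - 13)*(93 + 27) = 66 - 151*120 = 66 - 1*18120 = 66 - 18120 = -18054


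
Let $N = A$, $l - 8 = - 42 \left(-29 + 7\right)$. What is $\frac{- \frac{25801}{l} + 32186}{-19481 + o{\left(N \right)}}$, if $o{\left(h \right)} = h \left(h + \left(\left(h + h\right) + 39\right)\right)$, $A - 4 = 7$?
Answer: $- \frac{29971551}{17418148} \approx -1.7207$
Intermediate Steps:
$l = 932$ ($l = 8 - 42 \left(-29 + 7\right) = 8 - -924 = 8 + 924 = 932$)
$A = 11$ ($A = 4 + 7 = 11$)
$N = 11$
$o{\left(h \right)} = h \left(39 + 3 h\right)$ ($o{\left(h \right)} = h \left(h + \left(2 h + 39\right)\right) = h \left(h + \left(39 + 2 h\right)\right) = h \left(39 + 3 h\right)$)
$\frac{- \frac{25801}{l} + 32186}{-19481 + o{\left(N \right)}} = \frac{- \frac{25801}{932} + 32186}{-19481 + 3 \cdot 11 \left(13 + 11\right)} = \frac{\left(-25801\right) \frac{1}{932} + 32186}{-19481 + 3 \cdot 11 \cdot 24} = \frac{- \frac{25801}{932} + 32186}{-19481 + 792} = \frac{29971551}{932 \left(-18689\right)} = \frac{29971551}{932} \left(- \frac{1}{18689}\right) = - \frac{29971551}{17418148}$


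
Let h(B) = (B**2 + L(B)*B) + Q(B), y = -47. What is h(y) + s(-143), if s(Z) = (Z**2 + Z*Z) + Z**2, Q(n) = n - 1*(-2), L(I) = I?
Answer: 65720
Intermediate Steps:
Q(n) = 2 + n (Q(n) = n + 2 = 2 + n)
h(B) = 2 + B + 2*B**2 (h(B) = (B**2 + B*B) + (2 + B) = (B**2 + B**2) + (2 + B) = 2*B**2 + (2 + B) = 2 + B + 2*B**2)
s(Z) = 3*Z**2 (s(Z) = (Z**2 + Z**2) + Z**2 = 2*Z**2 + Z**2 = 3*Z**2)
h(y) + s(-143) = (2 - 47 + 2*(-47)**2) + 3*(-143)**2 = (2 - 47 + 2*2209) + 3*20449 = (2 - 47 + 4418) + 61347 = 4373 + 61347 = 65720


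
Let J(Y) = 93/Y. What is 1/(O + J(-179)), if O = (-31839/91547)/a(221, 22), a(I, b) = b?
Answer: -360512086/193004343 ≈ -1.8679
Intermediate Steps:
O = -31839/2014034 (O = -31839/91547/22 = -31839*1/91547*(1/22) = -31839/91547*1/22 = -31839/2014034 ≈ -0.015809)
1/(O + J(-179)) = 1/(-31839/2014034 + 93/(-179)) = 1/(-31839/2014034 + 93*(-1/179)) = 1/(-31839/2014034 - 93/179) = 1/(-193004343/360512086) = -360512086/193004343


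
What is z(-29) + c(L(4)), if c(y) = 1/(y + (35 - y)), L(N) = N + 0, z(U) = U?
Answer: -1014/35 ≈ -28.971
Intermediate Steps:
L(N) = N
c(y) = 1/35
z(-29) + c(L(4)) = -29 + 1/35 = -1014/35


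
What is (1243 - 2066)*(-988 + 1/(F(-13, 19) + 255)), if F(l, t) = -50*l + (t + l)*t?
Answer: 828572533/1019 ≈ 8.1312e+5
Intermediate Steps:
F(l, t) = -50*l + t*(l + t) (F(l, t) = -50*l + (l + t)*t = -50*l + t*(l + t))
(1243 - 2066)*(-988 + 1/(F(-13, 19) + 255)) = (1243 - 2066)*(-988 + 1/((19**2 - 50*(-13) - 13*19) + 255)) = -823*(-988 + 1/((361 + 650 - 247) + 255)) = -823*(-988 + 1/(764 + 255)) = -823*(-988 + 1/1019) = -823*(-1006771/1019) = 828572533/1019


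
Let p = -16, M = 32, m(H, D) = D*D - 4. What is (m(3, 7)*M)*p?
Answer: -23040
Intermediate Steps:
m(H, D) = -4 + D**2 (m(H, D) = D**2 - 4 = -4 + D**2)
(m(3, 7)*M)*p = ((-4 + 7**2)*32)*(-16) = ((-4 + 49)*32)*(-16) = (45*32)*(-16) = 1440*(-16) = -23040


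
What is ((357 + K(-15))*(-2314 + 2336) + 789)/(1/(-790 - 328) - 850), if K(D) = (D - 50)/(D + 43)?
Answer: -67240433/6652107 ≈ -10.108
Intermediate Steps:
K(D) = (-50 + D)/(43 + D)
((357 + K(-15))*(-2314 + 2336) + 789)/(1/(-790 - 328) - 850) = ((357 + (-50 - 15)/(43 - 15))*(-2314 + 2336) + 789)/(1/(-790 - 328) - 850) = ((357 - 65/28)*22 + 789)/(1/(-1118) - 850) = ((357 + (1/28)*(-65))*22 + 789)/(-1/1118 - 850) = ((357 - 65/28)*22 + 789)/(-950301/1118) = ((9931/28)*22 + 789)*(-1118/950301) = (109241/14 + 789)*(-1118/950301) = (120287/14)*(-1118/950301) = -67240433/6652107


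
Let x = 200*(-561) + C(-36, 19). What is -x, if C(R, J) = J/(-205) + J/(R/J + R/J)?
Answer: 1656147373/14760 ≈ 1.1221e+5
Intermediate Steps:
C(R, J) = -J/205 + J²/(2*R) (C(R, J) = J*(-1/205) + J/((2*R/J)) = -J/205 + J*(J/(2*R)) = -J/205 + J²/(2*R))
x = -1656147373/14760 (x = 200*(-561) + (-1/205*19 + (½)*19²/(-36)) = -112200 + (-19/205 + (½)*361*(-1/36)) = -112200 + (-19/205 - 361/72) = -112200 - 75373/14760 = -1656147373/14760 ≈ -1.1221e+5)
-x = -1*(-1656147373/14760) = 1656147373/14760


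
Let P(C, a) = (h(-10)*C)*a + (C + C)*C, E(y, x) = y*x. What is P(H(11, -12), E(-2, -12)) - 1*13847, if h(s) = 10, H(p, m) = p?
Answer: -10965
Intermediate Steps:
E(y, x) = x*y
P(C, a) = 2*C² + 10*C*a (P(C, a) = (10*C)*a + (C + C)*C = 10*C*a + (2*C)*C = 10*C*a + 2*C² = 2*C² + 10*C*a)
P(H(11, -12), E(-2, -12)) - 1*13847 = 2*11*(11 + 5*(-12*(-2))) - 1*13847 = 2*11*(11 + 5*24) - 13847 = 2*11*(11 + 120) - 13847 = 2*11*131 - 13847 = 2882 - 13847 = -10965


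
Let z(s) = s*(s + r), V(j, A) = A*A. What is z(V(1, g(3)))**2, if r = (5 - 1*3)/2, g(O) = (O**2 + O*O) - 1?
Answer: 7024116100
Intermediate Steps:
g(O) = -1 + 2*O**2 (g(O) = (O**2 + O**2) - 1 = 2*O**2 - 1 = -1 + 2*O**2)
r = 1 (r = (5 - 3)*(1/2) = 2*(1/2) = 1)
V(j, A) = A**2
z(s) = s*(1 + s) (z(s) = s*(s + 1) = s*(1 + s))
z(V(1, g(3)))**2 = ((-1 + 2*3**2)**2*(1 + (-1 + 2*3**2)**2))**2 = ((-1 + 2*9)**2*(1 + (-1 + 2*9)**2))**2 = ((-1 + 18)**2*(1 + (-1 + 18)**2))**2 = (17**2*(1 + 17**2))**2 = (289*(1 + 289))**2 = (289*290)**2 = 83810**2 = 7024116100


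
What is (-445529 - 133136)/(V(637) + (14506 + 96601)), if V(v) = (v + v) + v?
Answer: -578665/113018 ≈ -5.1201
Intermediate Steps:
V(v) = 3*v (V(v) = 2*v + v = 3*v)
(-445529 - 133136)/(V(637) + (14506 + 96601)) = (-445529 - 133136)/(3*637 + (14506 + 96601)) = -578665/(1911 + 111107) = -578665/113018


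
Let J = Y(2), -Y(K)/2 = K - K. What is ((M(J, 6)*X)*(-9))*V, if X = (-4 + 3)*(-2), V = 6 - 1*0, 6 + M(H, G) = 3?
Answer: 324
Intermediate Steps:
Y(K) = 0 (Y(K) = -2*(K - K) = -2*0 = 0)
J = 0
M(H, G) = -3 (M(H, G) = -6 + 3 = -3)
V = 6 (V = 6 + 0 = 6)
X = 2 (X = -1*(-2) = 2)
((M(J, 6)*X)*(-9))*V = (-3*2*(-9))*6 = -6*(-9)*6 = 54*6 = 324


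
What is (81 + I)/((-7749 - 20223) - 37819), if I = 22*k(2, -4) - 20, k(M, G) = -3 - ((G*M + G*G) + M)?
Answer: 225/65791 ≈ 0.0034199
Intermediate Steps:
k(M, G) = -3 - M - G**2 - G*M (k(M, G) = -3 - ((G*M + G**2) + M) = -3 - ((G**2 + G*M) + M) = -3 - (M + G**2 + G*M) = -3 + (-M - G**2 - G*M) = -3 - M - G**2 - G*M)
I = -306 (I = 22*(-3 - 1*2 - 1*(-4)**2 - 1*(-4)*2) - 20 = 22*(-3 - 2 - 1*16 + 8) - 20 = 22*(-3 - 2 - 16 + 8) - 20 = 22*(-13) - 20 = -286 - 20 = -306)
(81 + I)/((-7749 - 20223) - 37819) = (81 - 306)/((-7749 - 20223) - 37819) = -225/(-27972 - 37819) = -225/(-65791) = -225*(-1/65791) = 225/65791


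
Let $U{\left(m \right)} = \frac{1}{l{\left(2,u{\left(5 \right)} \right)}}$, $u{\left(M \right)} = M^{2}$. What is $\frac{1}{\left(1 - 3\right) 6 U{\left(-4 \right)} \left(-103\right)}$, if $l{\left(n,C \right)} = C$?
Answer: $\frac{25}{1236} \approx 0.020227$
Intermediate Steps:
$U{\left(m \right)} = \frac{1}{25}$ ($U{\left(m \right)} = \frac{1}{5^{2}} = \frac{1}{25}$)
$\frac{1}{\left(1 - 3\right) 6 U{\left(-4 \right)} \left(-103\right)} = \frac{1}{\left(1 - 3\right) 6 \cdot \frac{1}{25} \left(-103\right)} = \frac{1}{\left(-2\right) 6 \cdot \frac{1}{25} \left(-103\right)} = \frac{1}{\left(-12\right) \frac{1}{25} \left(-103\right)} = \frac{1}{\left(- \frac{12}{25}\right) \left(-103\right)} = \frac{1}{\frac{1236}{25}} = \frac{25}{1236}$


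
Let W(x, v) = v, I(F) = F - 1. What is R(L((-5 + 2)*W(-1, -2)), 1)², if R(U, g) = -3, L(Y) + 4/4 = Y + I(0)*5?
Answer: 9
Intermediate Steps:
I(F) = -1 + F
L(Y) = -6 + Y (L(Y) = -1 + (Y + (-1 + 0)*5) = -1 + (Y - 1*5) = -1 + (Y - 5) = -1 + (-5 + Y) = -6 + Y)
R(L((-5 + 2)*W(-1, -2)), 1)² = (-3)² = 9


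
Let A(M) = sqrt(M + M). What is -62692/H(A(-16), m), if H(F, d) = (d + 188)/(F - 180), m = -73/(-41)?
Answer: 462666960/7781 - 10281488*I*sqrt(2)/7781 ≈ 59461.0 - 1868.7*I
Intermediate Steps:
A(M) = sqrt(2)*sqrt(M) (A(M) = sqrt(2*M) = sqrt(2)*sqrt(M))
m = 73/41 (m = -73*(-1/41) = 73/41 ≈ 1.7805)
H(F, d) = (188 + d)/(-180 + F)
-62692/H(A(-16), m) = -62692*(-180 + sqrt(2)*sqrt(-16))/(188 + 73/41) = -(-462666960/7781 + 10281488*I*sqrt(2)/7781) = -62692*(-7380/7781 + 164*I*sqrt(2)/7781) = 462666960/7781 - 10281488*I*sqrt(2)/7781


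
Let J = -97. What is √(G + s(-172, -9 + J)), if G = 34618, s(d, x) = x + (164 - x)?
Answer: √34782 ≈ 186.50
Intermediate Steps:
s(d, x) = 164
√(G + s(-172, -9 + J)) = √(34618 + 164) = √34782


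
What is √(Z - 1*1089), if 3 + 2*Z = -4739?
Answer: 2*I*√865 ≈ 58.822*I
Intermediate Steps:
Z = -2371 (Z = -3/2 + (½)*(-4739) = -3/2 - 4739/2 = -2371)
√(Z - 1*1089) = √(-2371 - 1*1089) = √(-2371 - 1089) = √(-3460) = 2*I*√865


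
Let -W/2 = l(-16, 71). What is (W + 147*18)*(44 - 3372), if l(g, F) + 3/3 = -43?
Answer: -9098752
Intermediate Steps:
l(g, F) = -44 (l(g, F) = -1 - 43 = -44)
W = 88 (W = -2*(-44) = 88)
(W + 147*18)*(44 - 3372) = (88 + 147*18)*(44 - 3372) = (88 + 2646)*(-3328) = 2734*(-3328) = -9098752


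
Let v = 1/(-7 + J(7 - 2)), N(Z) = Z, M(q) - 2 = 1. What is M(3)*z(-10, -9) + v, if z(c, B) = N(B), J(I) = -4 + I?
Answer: -163/6 ≈ -27.167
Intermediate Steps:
M(q) = 3 (M(q) = 2 + 1 = 3)
v = -⅙ (v = 1/(-7 + (-4 + (7 - 2))) = 1/(-7 + (-4 + 5)) = 1/(-7 + 1) = 1/(-6) = -⅙ ≈ -0.16667)
z(c, B) = B
M(3)*z(-10, -9) + v = 3*(-9) - ⅙ = -27 - ⅙ = -163/6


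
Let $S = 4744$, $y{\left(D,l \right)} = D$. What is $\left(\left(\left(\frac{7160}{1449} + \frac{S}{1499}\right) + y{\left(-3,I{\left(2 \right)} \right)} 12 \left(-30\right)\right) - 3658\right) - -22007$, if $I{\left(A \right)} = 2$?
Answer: $\frac{42218385775}{2172051} \approx 19437.0$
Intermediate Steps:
$\left(\left(\left(\frac{7160}{1449} + \frac{S}{1499}\right) + y{\left(-3,I{\left(2 \right)} \right)} 12 \left(-30\right)\right) - 3658\right) - -22007 = \left(\left(\left(\frac{7160}{1449} + \frac{4744}{1499}\right) - 3 \cdot 12 \left(-30\right)\right) - 3658\right) - -22007 = \left(\left(\left(7160 \cdot \frac{1}{1449} + 4744 \cdot \frac{1}{1499}\right) - -1080\right) - 3658\right) + 22007 = \left(\left(\left(\frac{7160}{1449} + \frac{4744}{1499}\right) + 1080\right) - 3658\right) + 22007 = \left(\left(\frac{17606896}{2172051} + 1080\right) - 3658\right) + 22007 = \left(\frac{2363421976}{2172051} - 3658\right) + 22007 = - \frac{5581940582}{2172051} + 22007 = \frac{42218385775}{2172051}$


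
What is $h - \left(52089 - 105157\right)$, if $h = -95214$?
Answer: $-42146$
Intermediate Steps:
$h - \left(52089 - 105157\right) = -95214 - \left(52089 - 105157\right) = -95214 - -53068 = -95214 + 53068 = -42146$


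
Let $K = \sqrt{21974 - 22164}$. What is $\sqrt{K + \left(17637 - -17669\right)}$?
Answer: $\sqrt{35306 + i \sqrt{190}} \approx 187.9 + 0.0367 i$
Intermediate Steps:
$K = i \sqrt{190}$ ($K = \sqrt{-190} = i \sqrt{190} \approx 13.784 i$)
$\sqrt{K + \left(17637 - -17669\right)} = \sqrt{i \sqrt{190} + \left(17637 - -17669\right)} = \sqrt{i \sqrt{190} + \left(17637 + 17669\right)} = \sqrt{i \sqrt{190} + 35306} = \sqrt{35306 + i \sqrt{190}}$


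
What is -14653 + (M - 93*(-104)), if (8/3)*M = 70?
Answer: -19819/4 ≈ -4954.8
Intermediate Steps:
M = 105/4 (M = (3/8)*70 = 105/4 ≈ 26.250)
-14653 + (M - 93*(-104)) = -14653 + (105/4 - 93*(-104)) = -14653 + (105/4 + 9672) = -14653 + 38793/4 = -19819/4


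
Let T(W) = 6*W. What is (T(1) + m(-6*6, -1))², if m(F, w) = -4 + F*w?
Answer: 1444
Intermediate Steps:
(T(1) + m(-6*6, -1))² = (6*1 + (-4 - 6*6*(-1)))² = (6 + (-4 - 36*(-1)))² = (6 + (-4 + 36))² = (6 + 32)² = 38² = 1444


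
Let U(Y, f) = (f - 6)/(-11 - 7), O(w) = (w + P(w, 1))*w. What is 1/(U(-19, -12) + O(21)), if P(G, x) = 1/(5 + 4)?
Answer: 3/1333 ≈ 0.0022506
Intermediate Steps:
P(G, x) = 1/9
O(w) = w*(1/9 + w) (O(w) = (w + 1/9)*w = (1/9 + w)*w = w*(1/9 + w))
U(Y, f) = 1/3 - f/18 (U(Y, f) = (-6 + f)/(-18) = (-6 + f)*(-1/18) = 1/3 - f/18)
1/(U(-19, -12) + O(21)) = 1/((1/3 - 1/18*(-12)) + 21*(1/9 + 21)) = 1/((1/3 + 2/3) + 21*(190/9)) = 1/(1 + 1330/3) = 1/(1333/3) = 3/1333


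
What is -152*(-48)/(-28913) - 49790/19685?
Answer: -316640006/113830481 ≈ -2.7817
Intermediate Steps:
-152*(-48)/(-28913) - 49790/19685 = 7296*(-1/28913) - 49790*1/19685 = -7296/28913 - 9958/3937 = -316640006/113830481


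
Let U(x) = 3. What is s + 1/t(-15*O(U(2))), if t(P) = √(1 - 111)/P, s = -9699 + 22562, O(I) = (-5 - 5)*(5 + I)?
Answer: 12863 - 120*I*√110/11 ≈ 12863.0 - 114.42*I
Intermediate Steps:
O(I) = -50 - 10*I (O(I) = -10*(5 + I) = -50 - 10*I)
s = 12863
t(P) = I*√110/P (t(P) = √(-110)/P = (I*√110)/P = I*√110/P)
s + 1/t(-15*O(U(2))) = 12863 + 1/(I*√110/((-15*(-50 - 10*3)))) = 12863 + 1/(I*√110/((-15*(-50 - 30)))) = 12863 + 1/(I*√110/((-15*(-80)))) = 12863 + 1/(I*√110/1200) = 12863 - 120*I*√110/11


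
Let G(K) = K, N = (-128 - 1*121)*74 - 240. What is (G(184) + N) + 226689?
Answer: 208207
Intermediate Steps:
N = -18666 (N = (-128 - 121)*74 - 240 = -249*74 - 240 = -18426 - 240 = -18666)
(G(184) + N) + 226689 = (184 - 18666) + 226689 = -18482 + 226689 = 208207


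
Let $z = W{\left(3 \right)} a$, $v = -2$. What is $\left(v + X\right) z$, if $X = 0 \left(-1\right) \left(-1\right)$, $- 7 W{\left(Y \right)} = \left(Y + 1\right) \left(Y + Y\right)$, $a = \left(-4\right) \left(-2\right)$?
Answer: $\frac{384}{7} \approx 54.857$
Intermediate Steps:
$a = 8$
$W{\left(Y \right)} = - \frac{2 Y \left(1 + Y\right)}{7}$ ($W{\left(Y \right)} = - \frac{\left(Y + 1\right) \left(Y + Y\right)}{7} = - \frac{\left(1 + Y\right) 2 Y}{7} = - \frac{2 Y \left(1 + Y\right)}{7}$)
$X = 0$ ($X = 0 \left(-1\right) = 0$)
$z = - \frac{192}{7}$ ($z = \left(- \frac{2}{7}\right) 3 \left(1 + 3\right) 8 = \left(- \frac{2}{7}\right) 3 \cdot 4 \cdot 8 = \left(- \frac{24}{7}\right) 8 = - \frac{192}{7} \approx -27.429$)
$\left(v + X\right) z = \left(-2 + 0\right) \left(- \frac{192}{7}\right) = \left(-2\right) \left(- \frac{192}{7}\right) = \frac{384}{7}$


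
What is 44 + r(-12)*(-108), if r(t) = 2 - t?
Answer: -1468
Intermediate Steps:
44 + r(-12)*(-108) = 44 + (2 - 1*(-12))*(-108) = 44 + (2 + 12)*(-108) = 44 + 14*(-108) = 44 - 1512 = -1468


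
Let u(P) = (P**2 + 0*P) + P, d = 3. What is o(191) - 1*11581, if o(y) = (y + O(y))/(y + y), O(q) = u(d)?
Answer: -4423739/382 ≈ -11580.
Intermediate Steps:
u(P) = P + P**2 (u(P) = (P**2 + 0) + P = P**2 + P = P + P**2)
O(q) = 12 (O(q) = 3*(1 + 3) = 3*4 = 12)
o(y) = (12 + y)/(2*y) (o(y) = (y + 12)/(y + y) = (12 + y)/((2*y)) = (12 + y)*(1/(2*y)) = (12 + y)/(2*y))
o(191) - 1*11581 = (1/2)*(12 + 191)/191 - 1*11581 = (1/2)*(1/191)*203 - 11581 = 203/382 - 11581 = -4423739/382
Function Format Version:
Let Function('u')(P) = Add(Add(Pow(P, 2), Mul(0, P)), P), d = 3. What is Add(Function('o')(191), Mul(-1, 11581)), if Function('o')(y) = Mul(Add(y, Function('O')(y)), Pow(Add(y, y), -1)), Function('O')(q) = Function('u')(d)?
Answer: Rational(-4423739, 382) ≈ -11580.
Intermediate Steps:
Function('u')(P) = Add(P, Pow(P, 2)) (Function('u')(P) = Add(Add(Pow(P, 2), 0), P) = Add(Pow(P, 2), P) = Add(P, Pow(P, 2)))
Function('O')(q) = 12 (Function('O')(q) = Mul(3, Add(1, 3)) = Mul(3, 4) = 12)
Function('o')(y) = Mul(Rational(1, 2), Pow(y, -1), Add(12, y)) (Function('o')(y) = Mul(Add(y, 12), Pow(Add(y, y), -1)) = Mul(Add(12, y), Pow(Mul(2, y), -1)) = Mul(Add(12, y), Mul(Rational(1, 2), Pow(y, -1))) = Mul(Rational(1, 2), Pow(y, -1), Add(12, y)))
Add(Function('o')(191), Mul(-1, 11581)) = Add(Mul(Rational(1, 2), Pow(191, -1), Add(12, 191)), Mul(-1, 11581)) = Add(Mul(Rational(1, 2), Rational(1, 191), 203), -11581) = Add(Rational(203, 382), -11581) = Rational(-4423739, 382)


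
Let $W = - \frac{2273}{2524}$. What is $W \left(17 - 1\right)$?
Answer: $- \frac{9092}{631} \approx -14.409$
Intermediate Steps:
$W = - \frac{2273}{2524}$ ($W = \left(-2273\right) \frac{1}{2524} = - \frac{2273}{2524} \approx -0.90055$)
$W \left(17 - 1\right) = - \frac{2273 \left(17 - 1\right)}{2524} = \left(- \frac{2273}{2524}\right) 16 = - \frac{9092}{631}$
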